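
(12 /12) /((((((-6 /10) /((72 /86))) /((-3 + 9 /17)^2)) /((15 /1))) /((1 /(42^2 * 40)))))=-45 /24854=-0.00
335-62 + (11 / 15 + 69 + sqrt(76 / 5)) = 2 * sqrt(95) / 5 + 5141 / 15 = 346.63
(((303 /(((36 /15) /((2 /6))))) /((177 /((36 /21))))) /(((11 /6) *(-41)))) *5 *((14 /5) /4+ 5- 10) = 21715 /186263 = 0.12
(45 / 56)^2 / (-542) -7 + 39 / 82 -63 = -4845112081 / 69688192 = -69.53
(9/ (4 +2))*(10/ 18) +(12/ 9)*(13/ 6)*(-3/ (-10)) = 17/ 10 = 1.70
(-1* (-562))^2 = 315844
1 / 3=0.33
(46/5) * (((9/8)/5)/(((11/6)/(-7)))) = -4347/550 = -7.90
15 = 15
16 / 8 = 2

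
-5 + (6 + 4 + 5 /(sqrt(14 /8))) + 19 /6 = 10 * sqrt(7) /7 + 49 /6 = 11.95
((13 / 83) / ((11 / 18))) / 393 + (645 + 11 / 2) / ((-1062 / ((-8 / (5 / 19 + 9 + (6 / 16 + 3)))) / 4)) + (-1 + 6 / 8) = 635172534751 / 488004639012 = 1.30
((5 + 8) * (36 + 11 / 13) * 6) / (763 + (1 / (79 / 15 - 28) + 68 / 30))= 7350255 / 1957057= 3.76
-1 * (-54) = 54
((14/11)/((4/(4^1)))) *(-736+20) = -10024/11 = -911.27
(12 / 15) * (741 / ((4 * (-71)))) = -741 / 355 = -2.09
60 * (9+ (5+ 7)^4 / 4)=311580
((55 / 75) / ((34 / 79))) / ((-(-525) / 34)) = 869 / 7875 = 0.11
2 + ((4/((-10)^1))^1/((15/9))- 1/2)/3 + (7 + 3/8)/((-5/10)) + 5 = -2399/300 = -8.00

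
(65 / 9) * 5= 325 / 9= 36.11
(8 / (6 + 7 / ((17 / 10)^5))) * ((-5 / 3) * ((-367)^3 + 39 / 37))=51936718958988880 / 511662381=101505838.40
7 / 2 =3.50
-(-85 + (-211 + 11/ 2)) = 581/ 2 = 290.50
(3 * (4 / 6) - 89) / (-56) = 87 / 56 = 1.55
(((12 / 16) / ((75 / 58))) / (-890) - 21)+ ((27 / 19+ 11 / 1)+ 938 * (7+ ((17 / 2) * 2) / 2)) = 12285470449 / 845500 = 14530.42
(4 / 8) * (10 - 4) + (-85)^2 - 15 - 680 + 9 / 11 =71872 / 11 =6533.82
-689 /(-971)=689 /971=0.71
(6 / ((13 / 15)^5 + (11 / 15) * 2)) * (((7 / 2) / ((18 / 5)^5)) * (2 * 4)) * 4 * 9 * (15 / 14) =48828125 / 8910258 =5.48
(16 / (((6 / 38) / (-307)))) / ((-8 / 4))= 15554.67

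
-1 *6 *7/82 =-21/41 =-0.51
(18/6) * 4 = 12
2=2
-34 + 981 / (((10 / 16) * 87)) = -2314 / 145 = -15.96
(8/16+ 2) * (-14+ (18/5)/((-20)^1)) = -709/20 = -35.45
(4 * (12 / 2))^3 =13824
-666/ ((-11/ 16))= 10656/ 11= 968.73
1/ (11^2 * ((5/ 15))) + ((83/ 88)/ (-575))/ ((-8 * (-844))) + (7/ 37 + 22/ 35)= 820111727693/ 973364268800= 0.84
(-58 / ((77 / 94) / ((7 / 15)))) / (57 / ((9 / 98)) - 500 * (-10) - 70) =-1363 / 228965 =-0.01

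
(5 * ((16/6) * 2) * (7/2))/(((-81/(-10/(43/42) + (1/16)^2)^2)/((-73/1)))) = 29513585626595/3680722944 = 8018.42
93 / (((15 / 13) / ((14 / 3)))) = 5642 / 15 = 376.13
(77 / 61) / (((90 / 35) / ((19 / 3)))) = 10241 / 3294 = 3.11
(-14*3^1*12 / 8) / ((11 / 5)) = -28.64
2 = 2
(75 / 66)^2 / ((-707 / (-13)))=8125 / 342188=0.02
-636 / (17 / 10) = -6360 / 17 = -374.12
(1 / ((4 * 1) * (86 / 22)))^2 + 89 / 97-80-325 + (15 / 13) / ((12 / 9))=-15042031911 / 37305424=-403.21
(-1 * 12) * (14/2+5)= -144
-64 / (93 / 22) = -1408 / 93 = -15.14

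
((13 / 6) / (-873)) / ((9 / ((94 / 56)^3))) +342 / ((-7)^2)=7221558973 / 1034861184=6.98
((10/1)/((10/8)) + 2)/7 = 10/7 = 1.43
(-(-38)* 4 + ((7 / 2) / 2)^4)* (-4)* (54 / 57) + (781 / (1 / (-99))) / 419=-202801275 / 254752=-796.07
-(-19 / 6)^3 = 6859 / 216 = 31.75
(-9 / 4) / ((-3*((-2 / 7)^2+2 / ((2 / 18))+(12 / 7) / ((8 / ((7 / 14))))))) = 147 / 3565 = 0.04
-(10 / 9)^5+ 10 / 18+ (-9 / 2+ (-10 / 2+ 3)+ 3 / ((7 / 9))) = -3125543 / 826686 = -3.78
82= 82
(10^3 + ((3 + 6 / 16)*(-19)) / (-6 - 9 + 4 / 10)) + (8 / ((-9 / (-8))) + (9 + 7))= 5400557 / 5256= 1027.50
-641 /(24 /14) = -4487 /12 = -373.92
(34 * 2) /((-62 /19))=-646 /31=-20.84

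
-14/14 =-1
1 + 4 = 5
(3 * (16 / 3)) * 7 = 112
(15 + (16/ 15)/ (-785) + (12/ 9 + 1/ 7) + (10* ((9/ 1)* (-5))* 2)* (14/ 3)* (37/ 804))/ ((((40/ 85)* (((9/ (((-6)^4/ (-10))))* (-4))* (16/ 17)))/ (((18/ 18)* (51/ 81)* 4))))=-99940850299/ 27612375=-3619.42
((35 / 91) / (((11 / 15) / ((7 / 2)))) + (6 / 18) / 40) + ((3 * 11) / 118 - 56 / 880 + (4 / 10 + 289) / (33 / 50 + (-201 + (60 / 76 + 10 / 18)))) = 0.61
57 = 57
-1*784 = -784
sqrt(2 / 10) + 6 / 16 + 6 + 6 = 12.82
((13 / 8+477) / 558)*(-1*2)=-1.72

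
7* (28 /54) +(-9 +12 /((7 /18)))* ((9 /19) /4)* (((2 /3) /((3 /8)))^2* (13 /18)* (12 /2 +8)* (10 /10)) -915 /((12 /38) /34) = -50493901 /513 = -98428.66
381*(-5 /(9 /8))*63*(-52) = 5547360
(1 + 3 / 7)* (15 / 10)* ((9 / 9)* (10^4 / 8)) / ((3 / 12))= 75000 / 7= 10714.29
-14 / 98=-1 / 7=-0.14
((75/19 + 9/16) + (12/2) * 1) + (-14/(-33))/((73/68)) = 7986163/732336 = 10.91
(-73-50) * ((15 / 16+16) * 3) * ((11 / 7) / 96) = -102.31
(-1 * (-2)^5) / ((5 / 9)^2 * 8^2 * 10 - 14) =0.17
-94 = -94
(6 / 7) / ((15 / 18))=36 / 35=1.03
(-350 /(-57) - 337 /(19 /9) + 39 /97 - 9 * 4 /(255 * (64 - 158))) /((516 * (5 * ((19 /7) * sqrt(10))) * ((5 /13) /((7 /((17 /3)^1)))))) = -538496657153 * sqrt(10) /76696290648750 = -0.02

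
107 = 107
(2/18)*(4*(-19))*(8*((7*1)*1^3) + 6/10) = -21508/45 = -477.96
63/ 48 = 21/ 16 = 1.31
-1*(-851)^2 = -724201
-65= -65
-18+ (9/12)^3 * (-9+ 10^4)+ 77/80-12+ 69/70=9378659/2240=4186.90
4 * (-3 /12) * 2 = -2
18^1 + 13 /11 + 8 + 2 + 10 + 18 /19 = 40.13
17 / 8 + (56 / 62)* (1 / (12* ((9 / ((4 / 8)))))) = 14257 / 6696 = 2.13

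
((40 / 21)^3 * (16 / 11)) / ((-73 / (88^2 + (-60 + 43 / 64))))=-7869104000 / 7436583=-1058.16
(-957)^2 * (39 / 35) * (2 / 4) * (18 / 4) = 2296164.28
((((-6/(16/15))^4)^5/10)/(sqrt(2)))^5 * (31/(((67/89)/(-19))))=-1422683150245312804200532000000000000000000000000000000000000000000000000.00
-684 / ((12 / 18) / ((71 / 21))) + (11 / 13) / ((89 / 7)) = -28093735 / 8099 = -3468.79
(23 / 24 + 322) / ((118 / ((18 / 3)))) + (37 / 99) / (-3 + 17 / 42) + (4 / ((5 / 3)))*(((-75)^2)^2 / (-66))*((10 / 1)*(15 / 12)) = -24417675489149 / 1697784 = -14382086.00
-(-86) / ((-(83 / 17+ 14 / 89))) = -130118 / 7625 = -17.06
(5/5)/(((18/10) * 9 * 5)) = 1/81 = 0.01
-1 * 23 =-23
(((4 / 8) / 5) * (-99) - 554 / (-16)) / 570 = 989 / 22800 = 0.04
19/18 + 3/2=23/9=2.56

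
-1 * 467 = -467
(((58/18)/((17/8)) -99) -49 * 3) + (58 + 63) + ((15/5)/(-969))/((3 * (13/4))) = -4666583/37791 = -123.48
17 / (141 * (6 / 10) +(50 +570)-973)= -85 / 1342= -0.06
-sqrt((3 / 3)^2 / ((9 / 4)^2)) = -4 / 9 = -0.44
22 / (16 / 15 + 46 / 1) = 165 / 353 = 0.47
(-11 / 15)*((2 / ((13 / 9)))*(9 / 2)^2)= -2673 / 130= -20.56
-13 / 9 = -1.44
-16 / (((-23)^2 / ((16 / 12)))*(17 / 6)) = -128 / 8993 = -0.01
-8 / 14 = -4 / 7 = -0.57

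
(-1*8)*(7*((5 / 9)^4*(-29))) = 1015000 / 6561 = 154.70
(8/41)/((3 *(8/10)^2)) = 25/246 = 0.10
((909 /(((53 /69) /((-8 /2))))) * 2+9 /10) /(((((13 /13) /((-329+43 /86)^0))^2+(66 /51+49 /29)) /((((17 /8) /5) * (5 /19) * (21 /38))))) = -883032745203 /6012353920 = -146.87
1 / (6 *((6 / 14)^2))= 49 / 54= 0.91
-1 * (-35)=35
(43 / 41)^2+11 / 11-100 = -164570 / 1681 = -97.90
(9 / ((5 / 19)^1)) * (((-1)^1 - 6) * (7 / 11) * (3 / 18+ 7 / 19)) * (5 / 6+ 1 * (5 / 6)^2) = -2989 / 24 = -124.54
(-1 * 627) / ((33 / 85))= -1615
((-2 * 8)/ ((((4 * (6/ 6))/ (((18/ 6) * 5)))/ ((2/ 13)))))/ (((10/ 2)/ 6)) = -144/ 13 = -11.08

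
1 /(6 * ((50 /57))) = 19 /100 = 0.19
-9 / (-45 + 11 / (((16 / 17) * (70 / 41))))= 10080 / 42733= 0.24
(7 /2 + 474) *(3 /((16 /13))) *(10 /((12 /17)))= 1055275 /64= 16488.67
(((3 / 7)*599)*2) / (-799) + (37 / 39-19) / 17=-371782 / 218127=-1.70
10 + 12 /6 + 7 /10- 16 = -33 /10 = -3.30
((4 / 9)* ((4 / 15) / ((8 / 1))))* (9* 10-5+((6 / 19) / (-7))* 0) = 34 / 27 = 1.26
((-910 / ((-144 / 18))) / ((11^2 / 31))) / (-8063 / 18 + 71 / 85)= -348075 / 5340214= -0.07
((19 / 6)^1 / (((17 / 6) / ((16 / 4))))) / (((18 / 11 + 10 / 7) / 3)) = 4389 / 1003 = 4.38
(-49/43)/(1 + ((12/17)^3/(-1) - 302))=240737/63663263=0.00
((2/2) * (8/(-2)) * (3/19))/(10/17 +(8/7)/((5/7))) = -170/589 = -0.29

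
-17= -17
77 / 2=38.50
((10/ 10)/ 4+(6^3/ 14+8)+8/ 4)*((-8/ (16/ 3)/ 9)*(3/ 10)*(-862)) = 1106.75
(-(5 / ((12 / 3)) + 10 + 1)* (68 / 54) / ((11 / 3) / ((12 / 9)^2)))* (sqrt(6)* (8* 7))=-373184* sqrt(6) / 891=-1025.94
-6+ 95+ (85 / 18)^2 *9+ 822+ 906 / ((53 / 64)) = 4208537 / 1908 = 2205.73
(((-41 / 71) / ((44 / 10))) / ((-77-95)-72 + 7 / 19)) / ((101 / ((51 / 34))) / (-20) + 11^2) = 0.00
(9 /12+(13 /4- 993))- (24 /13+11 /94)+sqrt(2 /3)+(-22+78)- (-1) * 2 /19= -21705531 /23218+sqrt(6) /3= -934.04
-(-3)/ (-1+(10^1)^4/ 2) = 3/ 4999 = 0.00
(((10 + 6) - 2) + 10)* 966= 23184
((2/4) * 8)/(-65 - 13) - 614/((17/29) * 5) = -694604/3315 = -209.53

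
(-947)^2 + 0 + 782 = 897591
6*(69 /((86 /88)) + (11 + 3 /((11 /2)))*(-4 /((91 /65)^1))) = 747312 /3311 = 225.71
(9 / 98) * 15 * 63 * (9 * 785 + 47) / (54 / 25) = 285750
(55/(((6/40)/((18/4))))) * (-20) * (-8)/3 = 88000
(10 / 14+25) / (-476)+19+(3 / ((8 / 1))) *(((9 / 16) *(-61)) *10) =-5849707 / 53312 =-109.73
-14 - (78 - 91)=-1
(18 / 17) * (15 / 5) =54 / 17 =3.18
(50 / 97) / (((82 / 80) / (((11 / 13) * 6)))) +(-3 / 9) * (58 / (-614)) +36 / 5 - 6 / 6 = 2091471896 / 238083105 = 8.78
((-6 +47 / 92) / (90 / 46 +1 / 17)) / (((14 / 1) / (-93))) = 798405 / 44128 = 18.09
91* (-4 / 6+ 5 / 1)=1183 / 3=394.33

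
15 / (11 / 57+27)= 171 / 310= 0.55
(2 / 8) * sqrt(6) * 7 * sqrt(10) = 7 * sqrt(15) / 2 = 13.56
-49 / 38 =-1.29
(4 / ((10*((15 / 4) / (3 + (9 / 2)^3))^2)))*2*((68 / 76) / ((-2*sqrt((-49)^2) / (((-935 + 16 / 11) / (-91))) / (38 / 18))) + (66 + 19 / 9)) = 539644074643 / 15765750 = 34228.89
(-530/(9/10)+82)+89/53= -240985/477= -505.21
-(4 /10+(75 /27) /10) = -61 /90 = -0.68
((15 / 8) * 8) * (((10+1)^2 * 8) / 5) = 2904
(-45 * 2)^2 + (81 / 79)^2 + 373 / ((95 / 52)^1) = 4924123231 / 592895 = 8305.22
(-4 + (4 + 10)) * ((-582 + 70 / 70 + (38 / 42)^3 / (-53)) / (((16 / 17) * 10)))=-617.33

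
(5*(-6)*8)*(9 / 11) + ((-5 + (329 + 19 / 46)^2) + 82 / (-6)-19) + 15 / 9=2520339003 / 23276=108280.59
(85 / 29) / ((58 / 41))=3485 / 1682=2.07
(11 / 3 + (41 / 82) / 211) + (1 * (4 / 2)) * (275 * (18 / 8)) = 785660 / 633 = 1241.17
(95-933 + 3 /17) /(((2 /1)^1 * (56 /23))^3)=-7.26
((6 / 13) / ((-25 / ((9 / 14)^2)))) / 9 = -27 / 31850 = -0.00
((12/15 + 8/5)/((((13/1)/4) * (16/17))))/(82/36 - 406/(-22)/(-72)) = 0.39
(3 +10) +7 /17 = 228 /17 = 13.41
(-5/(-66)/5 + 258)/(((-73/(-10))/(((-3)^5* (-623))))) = 4296672135/803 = 5350774.76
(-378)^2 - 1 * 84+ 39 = 142839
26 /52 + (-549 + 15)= -1067 /2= -533.50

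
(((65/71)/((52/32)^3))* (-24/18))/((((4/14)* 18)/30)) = -179200/107991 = -1.66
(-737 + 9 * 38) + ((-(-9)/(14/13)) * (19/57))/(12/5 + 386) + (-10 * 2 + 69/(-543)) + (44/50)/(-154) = -51071119229/123025700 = -415.13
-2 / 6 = -1 / 3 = -0.33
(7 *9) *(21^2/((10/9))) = 250047/10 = 25004.70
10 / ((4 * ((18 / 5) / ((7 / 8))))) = 175 / 288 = 0.61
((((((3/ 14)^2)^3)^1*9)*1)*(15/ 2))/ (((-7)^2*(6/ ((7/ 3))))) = 10935/ 210827008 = 0.00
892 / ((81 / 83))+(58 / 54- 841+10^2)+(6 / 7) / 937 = 92495504 / 531279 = 174.10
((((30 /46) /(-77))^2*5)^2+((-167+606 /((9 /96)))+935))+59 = 71723478311258596 /9837262146481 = 7291.00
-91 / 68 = -1.34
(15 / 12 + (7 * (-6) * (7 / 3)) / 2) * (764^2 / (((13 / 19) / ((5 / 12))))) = -661947745 / 39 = -16973019.10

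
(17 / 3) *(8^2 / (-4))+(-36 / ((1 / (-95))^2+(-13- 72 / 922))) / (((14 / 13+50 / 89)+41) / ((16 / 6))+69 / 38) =-53546277535661 / 591592702464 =-90.51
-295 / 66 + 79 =4919 / 66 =74.53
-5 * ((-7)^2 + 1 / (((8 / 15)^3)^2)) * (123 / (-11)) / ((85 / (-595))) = -104334606705 / 2883584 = -36182.27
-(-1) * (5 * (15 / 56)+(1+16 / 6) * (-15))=-3005 / 56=-53.66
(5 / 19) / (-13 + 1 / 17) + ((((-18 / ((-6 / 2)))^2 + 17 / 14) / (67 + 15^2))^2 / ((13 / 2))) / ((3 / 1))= -1328254615 / 68108712672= -0.02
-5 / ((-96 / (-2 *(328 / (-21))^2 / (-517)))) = 33620 / 683991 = 0.05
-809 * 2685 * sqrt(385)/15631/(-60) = 144811 * sqrt(385)/62524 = 45.44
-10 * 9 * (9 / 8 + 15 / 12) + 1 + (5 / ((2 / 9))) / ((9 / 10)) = -751 / 4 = -187.75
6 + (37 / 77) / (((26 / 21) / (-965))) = -368.53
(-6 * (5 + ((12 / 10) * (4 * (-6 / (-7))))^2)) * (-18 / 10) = 236.82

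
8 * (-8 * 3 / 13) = -192 / 13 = -14.77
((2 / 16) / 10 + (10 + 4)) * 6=3363 / 40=84.08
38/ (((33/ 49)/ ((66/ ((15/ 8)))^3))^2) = 22411266152726528/ 140625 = 159369003752.72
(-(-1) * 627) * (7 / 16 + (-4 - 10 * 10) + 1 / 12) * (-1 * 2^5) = 2076206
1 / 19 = 0.05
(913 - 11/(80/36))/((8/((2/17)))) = 18161/1360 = 13.35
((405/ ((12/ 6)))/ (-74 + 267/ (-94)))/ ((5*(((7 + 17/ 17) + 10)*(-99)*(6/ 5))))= 235/ 953436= 0.00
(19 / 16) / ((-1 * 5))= -19 / 80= -0.24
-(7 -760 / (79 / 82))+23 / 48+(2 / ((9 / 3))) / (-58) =28677031 / 36656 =782.33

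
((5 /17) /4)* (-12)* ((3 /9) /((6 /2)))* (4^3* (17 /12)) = -80 /9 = -8.89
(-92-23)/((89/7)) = -805/89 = -9.04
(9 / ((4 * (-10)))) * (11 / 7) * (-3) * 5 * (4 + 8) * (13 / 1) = 11583 / 14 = 827.36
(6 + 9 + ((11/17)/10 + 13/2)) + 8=2513/85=29.56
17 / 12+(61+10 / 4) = 779 / 12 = 64.92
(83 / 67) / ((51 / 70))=5810 / 3417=1.70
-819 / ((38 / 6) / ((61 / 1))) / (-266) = 21411 / 722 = 29.66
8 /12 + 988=2966 /3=988.67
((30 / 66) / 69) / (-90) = -1 / 13662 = -0.00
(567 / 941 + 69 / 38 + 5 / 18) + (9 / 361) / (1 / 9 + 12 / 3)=305671994 / 113120433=2.70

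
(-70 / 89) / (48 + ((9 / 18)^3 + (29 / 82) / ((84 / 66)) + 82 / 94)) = -7553840 / 473247443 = -0.02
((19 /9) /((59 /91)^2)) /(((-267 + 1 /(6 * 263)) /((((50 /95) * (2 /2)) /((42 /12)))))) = -2489032 /879979395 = -0.00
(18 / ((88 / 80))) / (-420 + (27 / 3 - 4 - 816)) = -180 / 13541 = -0.01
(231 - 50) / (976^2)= 181 / 952576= 0.00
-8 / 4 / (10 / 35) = -7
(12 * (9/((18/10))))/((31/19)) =1140/31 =36.77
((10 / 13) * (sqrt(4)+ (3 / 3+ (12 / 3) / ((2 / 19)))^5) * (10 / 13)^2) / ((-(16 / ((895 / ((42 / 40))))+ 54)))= -201876649737500 / 265544799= -760235.75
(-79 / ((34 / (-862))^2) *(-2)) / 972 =14675119 / 140454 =104.48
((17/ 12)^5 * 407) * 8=577881799/ 31104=18579.02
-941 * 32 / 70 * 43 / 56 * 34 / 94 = -1375742 / 11515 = -119.47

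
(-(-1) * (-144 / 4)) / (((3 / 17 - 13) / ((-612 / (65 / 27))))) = -5056344 / 7085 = -713.67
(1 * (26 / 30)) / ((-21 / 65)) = -169 / 63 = -2.68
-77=-77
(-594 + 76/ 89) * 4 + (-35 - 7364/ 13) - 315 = -3805426/ 1157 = -3289.05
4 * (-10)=-40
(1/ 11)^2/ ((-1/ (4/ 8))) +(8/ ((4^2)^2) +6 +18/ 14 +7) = 387935/ 27104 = 14.31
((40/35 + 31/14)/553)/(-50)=-47/387100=-0.00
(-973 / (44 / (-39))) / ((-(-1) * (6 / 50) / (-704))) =-5059600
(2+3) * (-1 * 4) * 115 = -2300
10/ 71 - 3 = -203/ 71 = -2.86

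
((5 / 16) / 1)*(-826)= -2065 / 8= -258.12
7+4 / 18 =65 / 9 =7.22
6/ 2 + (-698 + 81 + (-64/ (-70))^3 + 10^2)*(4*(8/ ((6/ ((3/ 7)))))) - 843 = -606242712/ 300125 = -2019.97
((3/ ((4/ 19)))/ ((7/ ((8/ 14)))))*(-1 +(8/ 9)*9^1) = 57/ 7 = 8.14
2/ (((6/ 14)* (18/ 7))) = 49/ 27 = 1.81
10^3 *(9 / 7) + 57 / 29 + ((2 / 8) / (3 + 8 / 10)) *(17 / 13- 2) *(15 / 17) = 4390320579 / 3409588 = 1287.64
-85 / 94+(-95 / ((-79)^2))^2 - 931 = -3411987297169 / 3661307614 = -931.90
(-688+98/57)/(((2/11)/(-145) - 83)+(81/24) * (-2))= 249572840/32638941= 7.65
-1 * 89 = -89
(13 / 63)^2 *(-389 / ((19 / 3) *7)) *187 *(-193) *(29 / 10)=68807094499 / 1759590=39104.05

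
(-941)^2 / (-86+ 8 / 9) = -7969329 / 766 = -10403.82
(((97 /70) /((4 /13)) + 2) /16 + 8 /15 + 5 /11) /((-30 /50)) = -206141 /88704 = -2.32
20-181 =-161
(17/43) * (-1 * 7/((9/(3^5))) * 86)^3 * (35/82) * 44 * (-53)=69283182209970960/41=1689833712438316.10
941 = 941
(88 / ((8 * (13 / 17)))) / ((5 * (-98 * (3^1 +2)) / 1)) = -187 / 31850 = -0.01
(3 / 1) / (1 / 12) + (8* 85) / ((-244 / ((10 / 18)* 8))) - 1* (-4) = 15160 / 549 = 27.61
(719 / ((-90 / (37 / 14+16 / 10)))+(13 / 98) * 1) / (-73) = 165439 / 357700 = 0.46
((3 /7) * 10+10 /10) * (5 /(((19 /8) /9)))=13320 /133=100.15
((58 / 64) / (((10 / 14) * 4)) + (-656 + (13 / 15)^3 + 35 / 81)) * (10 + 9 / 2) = -24602477033 / 2592000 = -9491.70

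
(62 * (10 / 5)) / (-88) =-31 / 22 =-1.41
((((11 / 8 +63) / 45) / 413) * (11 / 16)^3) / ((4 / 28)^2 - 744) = -959651 / 634310000640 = -0.00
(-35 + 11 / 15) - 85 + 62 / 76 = -67517 / 570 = -118.45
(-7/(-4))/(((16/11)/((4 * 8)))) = 38.50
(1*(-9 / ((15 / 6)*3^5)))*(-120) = 16 / 9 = 1.78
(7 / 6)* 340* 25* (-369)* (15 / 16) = -3430546.88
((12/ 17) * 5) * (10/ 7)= 600/ 119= 5.04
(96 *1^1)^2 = 9216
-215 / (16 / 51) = -10965 / 16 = -685.31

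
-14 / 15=-0.93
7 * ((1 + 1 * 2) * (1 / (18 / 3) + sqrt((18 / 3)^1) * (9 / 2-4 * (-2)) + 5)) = 217 / 2 + 525 * sqrt(6) / 2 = 751.49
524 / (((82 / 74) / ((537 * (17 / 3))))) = 58997684 / 41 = 1438967.90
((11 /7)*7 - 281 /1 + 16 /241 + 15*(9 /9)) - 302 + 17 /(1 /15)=-301.93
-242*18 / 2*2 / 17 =-4356 / 17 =-256.24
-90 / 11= -8.18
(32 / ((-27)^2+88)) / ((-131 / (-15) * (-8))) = -0.00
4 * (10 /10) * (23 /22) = 46 /11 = 4.18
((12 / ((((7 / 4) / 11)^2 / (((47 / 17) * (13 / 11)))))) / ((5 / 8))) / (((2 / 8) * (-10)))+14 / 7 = -20605262 / 20825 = -989.45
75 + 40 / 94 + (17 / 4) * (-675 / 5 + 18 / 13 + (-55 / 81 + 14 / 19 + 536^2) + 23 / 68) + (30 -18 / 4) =18363387798095 / 15045264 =1220542.74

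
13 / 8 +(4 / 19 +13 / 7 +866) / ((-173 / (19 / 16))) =-83967 / 19376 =-4.33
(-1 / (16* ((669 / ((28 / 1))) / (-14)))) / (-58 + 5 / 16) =-392 / 617487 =-0.00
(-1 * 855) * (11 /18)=-1045 /2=-522.50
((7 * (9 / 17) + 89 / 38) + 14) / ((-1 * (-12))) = 4317 / 2584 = 1.67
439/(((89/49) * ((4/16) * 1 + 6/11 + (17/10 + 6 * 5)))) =4732420/636261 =7.44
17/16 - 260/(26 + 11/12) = -44429/5168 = -8.60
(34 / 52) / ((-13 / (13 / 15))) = -17 / 390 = -0.04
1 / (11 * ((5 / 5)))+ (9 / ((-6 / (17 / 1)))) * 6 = -1682 / 11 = -152.91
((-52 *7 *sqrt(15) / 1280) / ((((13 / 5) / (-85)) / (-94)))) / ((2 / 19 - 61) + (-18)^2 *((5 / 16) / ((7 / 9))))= -3719345 *sqrt(15) / 294872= -48.85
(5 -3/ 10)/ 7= 47/ 70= 0.67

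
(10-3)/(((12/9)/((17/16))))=357/64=5.58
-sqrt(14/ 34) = -sqrt(119)/ 17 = -0.64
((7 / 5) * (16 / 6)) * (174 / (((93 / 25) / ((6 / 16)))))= 2030 / 31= 65.48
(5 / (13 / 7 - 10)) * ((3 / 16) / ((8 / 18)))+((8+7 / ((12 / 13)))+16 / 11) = 673301 / 40128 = 16.78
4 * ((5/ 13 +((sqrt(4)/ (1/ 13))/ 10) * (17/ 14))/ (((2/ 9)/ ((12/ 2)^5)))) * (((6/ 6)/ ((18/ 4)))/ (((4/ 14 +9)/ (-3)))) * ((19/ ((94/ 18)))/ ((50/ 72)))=-925691804928/ 4964375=-186466.94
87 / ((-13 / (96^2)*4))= -200448 / 13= -15419.08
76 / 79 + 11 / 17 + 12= 18277 / 1343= 13.61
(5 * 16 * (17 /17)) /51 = 80 /51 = 1.57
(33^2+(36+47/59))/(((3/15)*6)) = 166055/177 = 938.16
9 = 9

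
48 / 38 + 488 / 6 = 4708 / 57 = 82.60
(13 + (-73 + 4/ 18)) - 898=-8620/ 9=-957.78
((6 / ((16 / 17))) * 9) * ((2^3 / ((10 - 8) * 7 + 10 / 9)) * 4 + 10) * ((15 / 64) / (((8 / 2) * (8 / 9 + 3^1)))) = 75087 / 7168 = 10.48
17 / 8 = 2.12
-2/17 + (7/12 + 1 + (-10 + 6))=-2.53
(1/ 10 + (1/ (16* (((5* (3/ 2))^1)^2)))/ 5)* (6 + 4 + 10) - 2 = 1/ 225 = 0.00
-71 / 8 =-8.88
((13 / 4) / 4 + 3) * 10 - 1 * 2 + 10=369 / 8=46.12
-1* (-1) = 1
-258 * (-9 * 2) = 4644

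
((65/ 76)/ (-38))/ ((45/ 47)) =-611/ 25992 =-0.02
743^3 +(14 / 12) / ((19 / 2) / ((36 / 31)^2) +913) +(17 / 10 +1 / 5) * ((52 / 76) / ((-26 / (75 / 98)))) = 410172406.96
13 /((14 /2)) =13 /7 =1.86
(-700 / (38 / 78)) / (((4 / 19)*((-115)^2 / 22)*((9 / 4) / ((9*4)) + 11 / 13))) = -59488 / 4761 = -12.49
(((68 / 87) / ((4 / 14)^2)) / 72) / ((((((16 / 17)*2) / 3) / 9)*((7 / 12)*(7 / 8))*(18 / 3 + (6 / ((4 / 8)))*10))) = 289 / 9744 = 0.03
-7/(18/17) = -119/18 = -6.61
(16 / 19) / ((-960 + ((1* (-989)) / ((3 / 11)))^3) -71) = -108 / 6115902444061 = -0.00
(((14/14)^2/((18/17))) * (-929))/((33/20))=-157930/297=-531.75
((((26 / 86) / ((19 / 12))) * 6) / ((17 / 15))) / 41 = 0.02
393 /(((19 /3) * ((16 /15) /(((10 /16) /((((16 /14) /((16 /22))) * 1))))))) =618975 /26752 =23.14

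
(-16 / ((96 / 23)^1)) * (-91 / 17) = 2093 / 102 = 20.52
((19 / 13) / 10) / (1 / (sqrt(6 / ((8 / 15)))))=57*sqrt(5) / 260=0.49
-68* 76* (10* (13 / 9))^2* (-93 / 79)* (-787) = -2130814462400 / 2133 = -998975369.15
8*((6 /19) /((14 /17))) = 408 /133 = 3.07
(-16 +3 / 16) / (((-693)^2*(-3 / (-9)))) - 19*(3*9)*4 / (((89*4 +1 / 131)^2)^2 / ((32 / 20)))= -545152468101428647843 / 5507632324664543336210640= -0.00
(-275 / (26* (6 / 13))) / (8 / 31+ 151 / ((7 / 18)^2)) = -0.02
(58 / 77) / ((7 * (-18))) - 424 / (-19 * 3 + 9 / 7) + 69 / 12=16843217 / 1261260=13.35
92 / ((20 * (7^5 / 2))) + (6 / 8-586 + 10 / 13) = -2554073363 / 4369820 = -584.48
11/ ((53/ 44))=484/ 53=9.13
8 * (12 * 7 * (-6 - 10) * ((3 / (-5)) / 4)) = 8064 / 5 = 1612.80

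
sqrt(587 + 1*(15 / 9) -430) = 2*sqrt(357) / 3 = 12.60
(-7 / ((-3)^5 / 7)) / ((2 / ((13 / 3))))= 637 / 1458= 0.44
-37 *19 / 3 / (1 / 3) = -703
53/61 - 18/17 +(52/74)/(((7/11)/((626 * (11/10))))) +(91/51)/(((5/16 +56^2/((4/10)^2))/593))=38420973110977/50537383029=760.25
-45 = -45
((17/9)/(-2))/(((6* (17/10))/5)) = -25/54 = -0.46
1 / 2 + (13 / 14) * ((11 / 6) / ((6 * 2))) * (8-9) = 361 / 1008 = 0.36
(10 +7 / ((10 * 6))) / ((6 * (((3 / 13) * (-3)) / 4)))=-7891 / 810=-9.74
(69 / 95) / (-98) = -69 / 9310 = -0.01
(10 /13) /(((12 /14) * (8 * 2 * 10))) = 7 /1248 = 0.01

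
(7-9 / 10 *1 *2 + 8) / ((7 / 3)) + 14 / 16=1829 / 280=6.53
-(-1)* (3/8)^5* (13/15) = 1053/163840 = 0.01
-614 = -614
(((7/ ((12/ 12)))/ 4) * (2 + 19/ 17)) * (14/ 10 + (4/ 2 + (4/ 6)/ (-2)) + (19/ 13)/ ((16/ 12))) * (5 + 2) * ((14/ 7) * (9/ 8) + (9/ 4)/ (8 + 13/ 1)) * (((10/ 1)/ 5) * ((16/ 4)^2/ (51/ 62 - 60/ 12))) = -6903886/ 2405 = -2870.64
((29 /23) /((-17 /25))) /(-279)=725 /109089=0.01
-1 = -1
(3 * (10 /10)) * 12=36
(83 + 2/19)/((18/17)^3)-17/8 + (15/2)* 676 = 71164840/13851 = 5137.88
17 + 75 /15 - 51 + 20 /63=-1807 /63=-28.68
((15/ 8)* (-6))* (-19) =855/ 4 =213.75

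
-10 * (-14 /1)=140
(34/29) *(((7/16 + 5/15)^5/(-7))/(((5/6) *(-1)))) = 0.05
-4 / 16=-1 / 4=-0.25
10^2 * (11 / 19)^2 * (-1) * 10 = -121000 / 361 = -335.18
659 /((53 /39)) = 484.92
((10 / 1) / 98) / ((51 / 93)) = 155 / 833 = 0.19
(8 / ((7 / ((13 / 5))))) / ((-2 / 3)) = -156 / 35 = -4.46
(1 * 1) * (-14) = -14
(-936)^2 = 876096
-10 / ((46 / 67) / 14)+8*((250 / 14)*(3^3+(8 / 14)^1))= 4209190 / 1127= 3734.86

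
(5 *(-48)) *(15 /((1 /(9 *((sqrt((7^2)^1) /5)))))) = -45360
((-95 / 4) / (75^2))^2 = 361 / 20250000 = 0.00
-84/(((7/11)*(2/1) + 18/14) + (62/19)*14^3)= -122892/13103599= -0.01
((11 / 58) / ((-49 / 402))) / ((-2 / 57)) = 126027 / 2842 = 44.34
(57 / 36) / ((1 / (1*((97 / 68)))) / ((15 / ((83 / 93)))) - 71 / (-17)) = 14568915 / 38813252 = 0.38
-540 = -540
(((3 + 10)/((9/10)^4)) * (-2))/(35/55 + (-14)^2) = -2860000/14191443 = -0.20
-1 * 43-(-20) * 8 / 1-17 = 100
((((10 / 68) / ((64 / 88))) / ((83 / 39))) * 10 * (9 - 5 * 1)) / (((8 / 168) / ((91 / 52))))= 1576575 / 11288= 139.67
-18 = -18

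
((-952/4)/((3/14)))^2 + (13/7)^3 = 3808082605/3087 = 1233586.85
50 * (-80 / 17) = -4000 / 17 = -235.29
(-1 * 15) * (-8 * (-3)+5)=-435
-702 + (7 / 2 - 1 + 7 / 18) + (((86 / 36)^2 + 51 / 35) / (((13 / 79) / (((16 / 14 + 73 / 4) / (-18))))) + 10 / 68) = -314033717197 / 421031520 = -745.87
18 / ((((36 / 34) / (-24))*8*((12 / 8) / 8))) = -272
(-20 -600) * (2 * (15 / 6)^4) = -96875 / 2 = -48437.50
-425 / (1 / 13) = -5525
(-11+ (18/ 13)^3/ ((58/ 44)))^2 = 327800906521/ 4059346369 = 80.75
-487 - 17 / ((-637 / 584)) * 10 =-210939 / 637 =-331.14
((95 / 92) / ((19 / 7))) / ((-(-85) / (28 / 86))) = 0.00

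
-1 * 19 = -19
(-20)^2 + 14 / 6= 1207 / 3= 402.33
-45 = -45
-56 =-56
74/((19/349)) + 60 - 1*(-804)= 42242/19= 2223.26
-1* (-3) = 3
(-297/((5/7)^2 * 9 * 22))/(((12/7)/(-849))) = 291207/200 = 1456.04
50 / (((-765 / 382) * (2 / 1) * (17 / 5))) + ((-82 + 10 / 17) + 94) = 23192 / 2601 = 8.92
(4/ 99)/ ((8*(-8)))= -1/ 1584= -0.00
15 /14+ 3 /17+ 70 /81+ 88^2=149329549 /19278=7746.11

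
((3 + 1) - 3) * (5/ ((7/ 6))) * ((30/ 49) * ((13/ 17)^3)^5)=46067303712681681300/ 981811106667866816999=0.05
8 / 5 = 1.60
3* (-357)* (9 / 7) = -1377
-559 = -559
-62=-62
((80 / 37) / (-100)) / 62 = -2 / 5735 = -0.00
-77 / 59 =-1.31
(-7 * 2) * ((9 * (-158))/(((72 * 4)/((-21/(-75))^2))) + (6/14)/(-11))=328067/55000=5.96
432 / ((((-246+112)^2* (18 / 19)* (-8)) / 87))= -4959 / 17956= -0.28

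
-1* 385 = -385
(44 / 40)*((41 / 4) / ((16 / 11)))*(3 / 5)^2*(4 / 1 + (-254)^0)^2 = 44649 / 640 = 69.76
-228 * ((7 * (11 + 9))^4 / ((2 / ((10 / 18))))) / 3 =-8110044444.44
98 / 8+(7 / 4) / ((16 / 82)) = 679 / 32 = 21.22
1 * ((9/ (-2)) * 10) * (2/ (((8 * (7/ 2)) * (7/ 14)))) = -45/ 7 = -6.43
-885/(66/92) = -13570/11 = -1233.64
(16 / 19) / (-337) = -16 / 6403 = -0.00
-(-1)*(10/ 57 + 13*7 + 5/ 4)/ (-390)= -1621/ 6840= -0.24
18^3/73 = 5832/73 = 79.89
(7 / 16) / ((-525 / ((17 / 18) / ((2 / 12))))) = -17 / 3600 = -0.00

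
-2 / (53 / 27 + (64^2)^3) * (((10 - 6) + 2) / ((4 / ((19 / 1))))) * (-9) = 0.00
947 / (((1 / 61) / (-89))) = -5141263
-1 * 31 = -31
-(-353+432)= -79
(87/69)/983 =29/22609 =0.00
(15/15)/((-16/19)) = -19/16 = -1.19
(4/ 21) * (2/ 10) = 4/ 105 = 0.04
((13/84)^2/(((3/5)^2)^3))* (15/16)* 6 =13203125/4572288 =2.89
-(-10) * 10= 100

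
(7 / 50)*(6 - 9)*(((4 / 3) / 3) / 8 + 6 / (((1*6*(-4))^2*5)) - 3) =29659 / 24000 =1.24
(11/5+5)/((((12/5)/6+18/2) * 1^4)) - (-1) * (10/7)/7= 2234/2303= 0.97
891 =891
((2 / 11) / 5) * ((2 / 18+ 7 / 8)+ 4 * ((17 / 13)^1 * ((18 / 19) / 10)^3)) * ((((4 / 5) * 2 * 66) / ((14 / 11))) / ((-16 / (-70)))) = 8744189399 / 668752500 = 13.08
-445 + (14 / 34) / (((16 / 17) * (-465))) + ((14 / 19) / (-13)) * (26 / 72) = -445.02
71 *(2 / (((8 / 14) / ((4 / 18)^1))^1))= 55.22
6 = 6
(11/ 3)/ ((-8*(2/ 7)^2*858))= -49/ 7488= -0.01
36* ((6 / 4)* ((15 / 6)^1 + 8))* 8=4536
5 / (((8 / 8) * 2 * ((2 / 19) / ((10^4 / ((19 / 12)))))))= 150000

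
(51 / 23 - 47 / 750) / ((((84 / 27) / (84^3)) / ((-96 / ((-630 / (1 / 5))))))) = 899192448 / 71875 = 12510.50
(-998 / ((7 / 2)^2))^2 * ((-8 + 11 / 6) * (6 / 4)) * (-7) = 147408592 / 343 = 429762.66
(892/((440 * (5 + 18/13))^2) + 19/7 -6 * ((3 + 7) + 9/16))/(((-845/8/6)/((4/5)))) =1698977170092/616320079375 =2.76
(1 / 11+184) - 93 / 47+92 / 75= 7108964 / 38775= 183.34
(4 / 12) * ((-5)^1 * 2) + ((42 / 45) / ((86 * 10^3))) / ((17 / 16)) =-1522912 / 456875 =-3.33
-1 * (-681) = 681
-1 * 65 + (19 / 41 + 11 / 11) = -2605 / 41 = -63.54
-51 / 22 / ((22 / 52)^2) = -17238 / 1331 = -12.95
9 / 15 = 3 / 5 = 0.60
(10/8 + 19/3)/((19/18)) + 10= 653/38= 17.18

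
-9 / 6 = -3 / 2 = -1.50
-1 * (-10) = 10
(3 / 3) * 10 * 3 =30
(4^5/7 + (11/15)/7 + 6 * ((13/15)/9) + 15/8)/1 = 148.84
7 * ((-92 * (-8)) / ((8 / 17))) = 10948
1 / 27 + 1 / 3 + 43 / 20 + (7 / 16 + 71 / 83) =683647 / 179280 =3.81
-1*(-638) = 638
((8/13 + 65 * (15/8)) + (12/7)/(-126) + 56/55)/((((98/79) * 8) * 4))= 8203320737/2636874240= 3.11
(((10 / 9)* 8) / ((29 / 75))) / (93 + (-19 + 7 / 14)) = 0.31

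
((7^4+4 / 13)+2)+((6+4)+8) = 31477 / 13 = 2421.31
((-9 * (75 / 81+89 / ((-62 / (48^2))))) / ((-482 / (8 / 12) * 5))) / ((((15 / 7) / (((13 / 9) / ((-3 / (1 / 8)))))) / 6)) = 251840771 / 181545300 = 1.39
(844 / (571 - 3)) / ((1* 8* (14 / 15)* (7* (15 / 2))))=211 / 55664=0.00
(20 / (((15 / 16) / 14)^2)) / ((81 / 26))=5218304 / 3645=1431.63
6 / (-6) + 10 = 9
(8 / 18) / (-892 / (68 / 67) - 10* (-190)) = 68 / 156231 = 0.00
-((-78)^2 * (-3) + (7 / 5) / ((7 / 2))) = 91258 / 5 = 18251.60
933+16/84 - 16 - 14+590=31357/21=1493.19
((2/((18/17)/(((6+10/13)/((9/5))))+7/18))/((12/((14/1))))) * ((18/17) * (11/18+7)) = 632940/22567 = 28.05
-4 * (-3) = 12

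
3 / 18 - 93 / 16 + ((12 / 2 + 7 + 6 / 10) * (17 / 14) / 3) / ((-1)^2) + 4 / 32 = -9 / 560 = -0.02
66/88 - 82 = -325/4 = -81.25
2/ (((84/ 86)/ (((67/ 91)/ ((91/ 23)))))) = 66263/ 173901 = 0.38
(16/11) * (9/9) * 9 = 144/11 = 13.09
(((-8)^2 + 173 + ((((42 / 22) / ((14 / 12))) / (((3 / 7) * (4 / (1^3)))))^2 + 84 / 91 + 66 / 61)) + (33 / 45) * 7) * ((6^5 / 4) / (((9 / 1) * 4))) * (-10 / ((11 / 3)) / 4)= -38091445533 / 4221932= -9022.28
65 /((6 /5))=325 /6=54.17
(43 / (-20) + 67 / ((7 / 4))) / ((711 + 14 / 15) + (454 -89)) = 15177 / 452312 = 0.03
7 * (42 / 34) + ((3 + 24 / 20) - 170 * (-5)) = 73342 / 85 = 862.85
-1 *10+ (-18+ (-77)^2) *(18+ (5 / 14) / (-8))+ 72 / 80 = 59430009 / 560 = 106125.02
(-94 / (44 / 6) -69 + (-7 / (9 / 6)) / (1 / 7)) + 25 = -2953 / 33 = -89.48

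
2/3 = 0.67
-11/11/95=-1/95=-0.01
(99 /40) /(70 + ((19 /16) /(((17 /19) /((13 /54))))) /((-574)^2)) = 5444261424 /153979113115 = 0.04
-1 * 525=-525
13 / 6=2.17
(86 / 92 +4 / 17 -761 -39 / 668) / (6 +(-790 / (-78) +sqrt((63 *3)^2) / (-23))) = -7740474573 / 80582176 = -96.06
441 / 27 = 49 / 3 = 16.33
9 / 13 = 0.69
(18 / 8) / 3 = 3 / 4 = 0.75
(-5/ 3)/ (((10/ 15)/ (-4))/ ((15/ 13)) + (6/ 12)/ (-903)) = 11.49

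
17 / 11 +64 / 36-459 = -45112 / 99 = -455.68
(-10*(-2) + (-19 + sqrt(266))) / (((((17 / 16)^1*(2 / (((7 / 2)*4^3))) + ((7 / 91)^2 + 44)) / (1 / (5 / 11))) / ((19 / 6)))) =31647616 / 199949655 + 31647616*sqrt(266) / 199949655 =2.74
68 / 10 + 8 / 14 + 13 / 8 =2519 / 280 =9.00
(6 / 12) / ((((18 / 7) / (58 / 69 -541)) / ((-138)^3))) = 276029026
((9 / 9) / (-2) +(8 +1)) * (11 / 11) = 17 / 2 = 8.50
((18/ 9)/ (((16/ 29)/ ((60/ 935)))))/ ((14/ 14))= 87/ 374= 0.23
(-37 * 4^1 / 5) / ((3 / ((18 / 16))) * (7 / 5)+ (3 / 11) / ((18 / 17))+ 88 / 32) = -6512 / 1483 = -4.39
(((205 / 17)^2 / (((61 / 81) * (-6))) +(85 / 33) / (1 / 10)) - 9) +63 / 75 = -424231231 / 29087850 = -14.58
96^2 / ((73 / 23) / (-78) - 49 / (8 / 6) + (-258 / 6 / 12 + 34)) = -16533504 / 11435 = -1445.87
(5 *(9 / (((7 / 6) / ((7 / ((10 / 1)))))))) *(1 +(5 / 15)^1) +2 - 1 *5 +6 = 39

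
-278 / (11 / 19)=-5282 / 11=-480.18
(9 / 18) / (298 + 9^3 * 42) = 1 / 61832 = 0.00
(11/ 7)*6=66/ 7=9.43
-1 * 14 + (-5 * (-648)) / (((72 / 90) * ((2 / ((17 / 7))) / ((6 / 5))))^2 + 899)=-24319922 / 2339083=-10.40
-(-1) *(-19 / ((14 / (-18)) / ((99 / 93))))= 26.00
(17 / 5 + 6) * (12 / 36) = 47 / 15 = 3.13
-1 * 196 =-196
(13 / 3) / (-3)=-13 / 9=-1.44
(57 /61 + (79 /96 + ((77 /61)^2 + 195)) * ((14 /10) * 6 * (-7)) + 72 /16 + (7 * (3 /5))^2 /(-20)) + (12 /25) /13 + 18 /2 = -1121720473087 /96746000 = -11594.49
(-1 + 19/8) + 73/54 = 589/216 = 2.73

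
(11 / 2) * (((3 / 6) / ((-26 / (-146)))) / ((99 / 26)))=73 / 18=4.06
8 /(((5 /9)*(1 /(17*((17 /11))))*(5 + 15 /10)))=58.20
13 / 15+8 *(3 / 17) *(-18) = -6259 / 255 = -24.55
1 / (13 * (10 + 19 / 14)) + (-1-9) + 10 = 14 / 2067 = 0.01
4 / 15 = 0.27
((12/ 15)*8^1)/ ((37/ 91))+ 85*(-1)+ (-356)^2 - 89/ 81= 126665.64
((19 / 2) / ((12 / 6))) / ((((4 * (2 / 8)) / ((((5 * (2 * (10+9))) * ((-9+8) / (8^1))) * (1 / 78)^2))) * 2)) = -0.01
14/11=1.27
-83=-83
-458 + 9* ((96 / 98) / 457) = -10255562 / 22393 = -457.98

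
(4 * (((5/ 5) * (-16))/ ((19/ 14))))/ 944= -56/ 1121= -0.05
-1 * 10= -10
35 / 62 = 0.56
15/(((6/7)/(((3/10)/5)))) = 21/20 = 1.05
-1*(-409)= 409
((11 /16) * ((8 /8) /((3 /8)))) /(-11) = -0.17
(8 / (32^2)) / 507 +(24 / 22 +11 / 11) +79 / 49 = 129532955 / 34978944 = 3.70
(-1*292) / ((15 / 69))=-6716 / 5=-1343.20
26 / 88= 13 / 44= 0.30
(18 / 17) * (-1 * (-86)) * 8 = 12384 / 17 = 728.47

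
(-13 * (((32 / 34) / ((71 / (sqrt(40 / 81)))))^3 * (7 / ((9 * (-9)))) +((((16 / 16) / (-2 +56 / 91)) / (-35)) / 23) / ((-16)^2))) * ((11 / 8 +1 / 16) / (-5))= 169 / 12902400- 8572928 * sqrt(10) / 103832750257407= 0.00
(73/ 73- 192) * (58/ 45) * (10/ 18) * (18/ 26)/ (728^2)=-5539/ 31004064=-0.00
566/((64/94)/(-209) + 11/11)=5559818/9791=567.85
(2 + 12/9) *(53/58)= 265/87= 3.05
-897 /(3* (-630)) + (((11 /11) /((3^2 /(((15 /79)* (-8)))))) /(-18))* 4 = 76463 /149310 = 0.51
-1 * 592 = -592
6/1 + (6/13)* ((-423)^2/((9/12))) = 1431510/13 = 110116.15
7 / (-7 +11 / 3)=-21 / 10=-2.10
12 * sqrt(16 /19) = 48 * sqrt(19) /19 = 11.01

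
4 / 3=1.33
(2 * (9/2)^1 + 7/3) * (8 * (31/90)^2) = 65348/6075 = 10.76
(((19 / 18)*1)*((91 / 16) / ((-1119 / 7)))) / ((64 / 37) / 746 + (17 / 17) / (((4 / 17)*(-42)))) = 3134677 / 8252676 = 0.38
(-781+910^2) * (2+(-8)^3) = -421932690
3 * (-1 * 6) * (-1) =18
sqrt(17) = 4.12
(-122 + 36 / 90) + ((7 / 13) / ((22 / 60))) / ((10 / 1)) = -86839 / 715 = -121.45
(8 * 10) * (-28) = -2240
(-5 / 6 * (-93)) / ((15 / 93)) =961 / 2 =480.50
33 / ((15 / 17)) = 187 / 5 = 37.40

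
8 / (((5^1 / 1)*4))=2 / 5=0.40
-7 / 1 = -7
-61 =-61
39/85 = 0.46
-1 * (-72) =72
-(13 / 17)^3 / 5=-2197 / 24565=-0.09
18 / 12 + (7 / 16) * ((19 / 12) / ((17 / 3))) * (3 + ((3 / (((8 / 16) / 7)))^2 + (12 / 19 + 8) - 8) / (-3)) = -76201 / 1088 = -70.04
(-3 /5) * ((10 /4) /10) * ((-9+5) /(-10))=-3 /50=-0.06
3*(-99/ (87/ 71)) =-7029/ 29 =-242.38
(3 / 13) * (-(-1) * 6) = 18 / 13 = 1.38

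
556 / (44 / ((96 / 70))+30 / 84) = 46704 / 2725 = 17.14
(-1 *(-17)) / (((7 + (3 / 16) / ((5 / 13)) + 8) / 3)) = 1360 / 413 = 3.29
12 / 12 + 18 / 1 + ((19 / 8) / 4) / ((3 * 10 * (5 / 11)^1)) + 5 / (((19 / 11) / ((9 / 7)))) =14533397 / 638400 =22.77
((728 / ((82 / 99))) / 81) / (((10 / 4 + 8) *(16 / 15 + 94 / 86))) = 245960 / 514017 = 0.48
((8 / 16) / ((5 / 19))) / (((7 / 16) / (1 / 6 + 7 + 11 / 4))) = 646 / 15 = 43.07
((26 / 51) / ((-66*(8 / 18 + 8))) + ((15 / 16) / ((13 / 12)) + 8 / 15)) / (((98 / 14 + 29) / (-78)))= -968447 / 319770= -3.03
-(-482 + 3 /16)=7709 /16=481.81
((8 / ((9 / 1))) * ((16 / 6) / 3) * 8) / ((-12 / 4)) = -512 / 243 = -2.11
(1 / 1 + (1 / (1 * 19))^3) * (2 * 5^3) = 1715000 / 6859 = 250.04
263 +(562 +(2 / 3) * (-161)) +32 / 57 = 40939 / 57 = 718.23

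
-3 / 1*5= -15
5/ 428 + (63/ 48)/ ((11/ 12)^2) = 81497/ 51788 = 1.57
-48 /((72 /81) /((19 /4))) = -513 /2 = -256.50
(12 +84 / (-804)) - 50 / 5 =127 / 67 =1.90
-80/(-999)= 80/999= 0.08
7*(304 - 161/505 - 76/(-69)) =74341057/34845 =2133.48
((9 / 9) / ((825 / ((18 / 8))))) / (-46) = -3 / 50600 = -0.00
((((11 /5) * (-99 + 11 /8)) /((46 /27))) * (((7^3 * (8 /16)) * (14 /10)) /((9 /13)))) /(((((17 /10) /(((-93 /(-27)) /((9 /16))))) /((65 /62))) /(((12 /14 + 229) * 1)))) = -37949850.60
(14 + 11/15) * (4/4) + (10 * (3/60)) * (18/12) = 15.48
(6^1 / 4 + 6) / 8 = 15 / 16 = 0.94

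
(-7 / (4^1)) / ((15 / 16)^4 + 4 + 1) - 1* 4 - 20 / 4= -3519433 / 378305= -9.30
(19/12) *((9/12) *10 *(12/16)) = 285/32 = 8.91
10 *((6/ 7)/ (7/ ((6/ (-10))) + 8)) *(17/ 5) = -612/ 77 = -7.95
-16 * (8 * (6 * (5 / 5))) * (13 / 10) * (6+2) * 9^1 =-71884.80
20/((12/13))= 65/3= 21.67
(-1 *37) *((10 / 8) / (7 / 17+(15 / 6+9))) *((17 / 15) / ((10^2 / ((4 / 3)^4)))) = -342176 / 2460375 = -0.14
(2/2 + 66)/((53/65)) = 4355/53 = 82.17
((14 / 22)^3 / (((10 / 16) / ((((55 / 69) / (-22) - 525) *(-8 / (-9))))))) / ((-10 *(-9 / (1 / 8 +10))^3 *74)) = -134201151 / 362457920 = -0.37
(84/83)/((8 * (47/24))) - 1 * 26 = -101174/3901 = -25.94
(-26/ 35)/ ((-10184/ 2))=13/ 89110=0.00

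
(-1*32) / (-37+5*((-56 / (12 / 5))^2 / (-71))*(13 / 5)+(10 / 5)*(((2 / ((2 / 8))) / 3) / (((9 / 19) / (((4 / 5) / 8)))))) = 306720 / 1299353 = 0.24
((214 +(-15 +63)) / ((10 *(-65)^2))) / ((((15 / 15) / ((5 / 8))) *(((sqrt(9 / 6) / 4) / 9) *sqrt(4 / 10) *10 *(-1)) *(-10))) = 393 *sqrt(15) / 845000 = 0.00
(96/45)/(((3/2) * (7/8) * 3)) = 512/945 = 0.54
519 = 519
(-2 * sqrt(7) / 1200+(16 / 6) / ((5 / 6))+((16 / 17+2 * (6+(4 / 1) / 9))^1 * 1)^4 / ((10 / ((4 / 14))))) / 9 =20108986135408 / 172614103515 - sqrt(7) / 5400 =116.50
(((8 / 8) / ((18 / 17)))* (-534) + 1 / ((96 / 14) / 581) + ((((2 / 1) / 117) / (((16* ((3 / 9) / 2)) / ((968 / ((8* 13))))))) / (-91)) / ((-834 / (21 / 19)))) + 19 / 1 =-37190661397 / 92836432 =-400.60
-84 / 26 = -42 / 13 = -3.23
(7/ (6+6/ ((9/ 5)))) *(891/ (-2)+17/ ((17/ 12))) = -2601/ 8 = -325.12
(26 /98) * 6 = 78 /49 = 1.59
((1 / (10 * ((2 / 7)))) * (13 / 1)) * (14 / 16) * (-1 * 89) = -56693 / 160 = -354.33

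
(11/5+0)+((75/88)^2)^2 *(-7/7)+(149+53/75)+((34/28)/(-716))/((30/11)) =853113921126809/5635637145600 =151.38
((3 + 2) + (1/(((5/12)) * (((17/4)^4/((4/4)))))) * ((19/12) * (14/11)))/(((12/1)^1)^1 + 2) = 23036371/64311170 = 0.36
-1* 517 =-517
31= 31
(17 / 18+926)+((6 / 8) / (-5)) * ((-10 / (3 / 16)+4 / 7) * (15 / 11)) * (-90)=-61475 / 1386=-44.35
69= 69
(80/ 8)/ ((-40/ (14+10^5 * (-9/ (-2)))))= -112503.50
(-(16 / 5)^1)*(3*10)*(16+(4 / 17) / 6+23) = -3747.76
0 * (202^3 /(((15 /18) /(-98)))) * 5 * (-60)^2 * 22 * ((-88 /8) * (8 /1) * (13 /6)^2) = 0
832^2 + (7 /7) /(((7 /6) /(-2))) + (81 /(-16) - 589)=691628.22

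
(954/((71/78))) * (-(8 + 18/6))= -818532/71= -11528.62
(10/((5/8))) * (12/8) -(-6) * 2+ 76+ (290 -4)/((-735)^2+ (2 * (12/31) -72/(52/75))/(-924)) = 536441749644/4789635839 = 112.00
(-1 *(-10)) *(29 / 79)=290 / 79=3.67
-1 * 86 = -86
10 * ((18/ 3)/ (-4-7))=-60/ 11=-5.45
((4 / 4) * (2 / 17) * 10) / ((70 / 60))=120 / 119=1.01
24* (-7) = -168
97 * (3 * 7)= 2037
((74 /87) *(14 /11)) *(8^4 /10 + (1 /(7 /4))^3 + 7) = 35262924 /78155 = 451.19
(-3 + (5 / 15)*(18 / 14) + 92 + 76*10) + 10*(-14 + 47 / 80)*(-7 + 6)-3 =54911 / 56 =980.55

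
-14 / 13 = -1.08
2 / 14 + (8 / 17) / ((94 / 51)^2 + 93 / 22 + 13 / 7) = 5117353 / 26585167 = 0.19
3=3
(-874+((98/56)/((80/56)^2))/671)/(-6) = 234581257/1610400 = 145.67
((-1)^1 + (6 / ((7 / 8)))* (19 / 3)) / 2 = 21.21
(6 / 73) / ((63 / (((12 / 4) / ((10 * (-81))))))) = -1 / 206955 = -0.00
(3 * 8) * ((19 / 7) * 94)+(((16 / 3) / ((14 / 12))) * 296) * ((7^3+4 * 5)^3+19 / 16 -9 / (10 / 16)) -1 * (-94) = 2265330073786 / 35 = 64723716393.89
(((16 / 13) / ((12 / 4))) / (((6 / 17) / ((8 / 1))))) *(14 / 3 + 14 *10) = 472192 / 351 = 1345.28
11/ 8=1.38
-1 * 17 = -17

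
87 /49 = 1.78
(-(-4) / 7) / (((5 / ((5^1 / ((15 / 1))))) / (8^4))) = 16384 / 105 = 156.04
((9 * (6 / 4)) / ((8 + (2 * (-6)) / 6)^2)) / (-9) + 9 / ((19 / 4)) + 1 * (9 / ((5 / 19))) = 82201 / 2280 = 36.05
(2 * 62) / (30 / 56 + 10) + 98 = 32382 / 295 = 109.77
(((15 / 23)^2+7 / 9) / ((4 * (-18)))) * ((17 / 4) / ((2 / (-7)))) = 21301 / 85698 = 0.25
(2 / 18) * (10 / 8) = 5 / 36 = 0.14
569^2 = 323761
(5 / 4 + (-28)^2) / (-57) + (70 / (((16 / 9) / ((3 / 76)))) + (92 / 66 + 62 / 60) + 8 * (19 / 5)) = 689039 / 33440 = 20.61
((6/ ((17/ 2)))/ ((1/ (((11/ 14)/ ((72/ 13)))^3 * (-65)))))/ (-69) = 0.00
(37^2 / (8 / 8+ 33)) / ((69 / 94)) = 64343 / 1173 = 54.85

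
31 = 31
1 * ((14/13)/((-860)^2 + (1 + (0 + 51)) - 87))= 14/9614345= 0.00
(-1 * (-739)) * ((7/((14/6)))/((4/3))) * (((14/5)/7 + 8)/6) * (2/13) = 46557/130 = 358.13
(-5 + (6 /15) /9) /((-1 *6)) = 223 /270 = 0.83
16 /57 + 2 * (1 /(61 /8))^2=66832 /212097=0.32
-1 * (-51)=51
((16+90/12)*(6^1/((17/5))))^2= 497025/289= 1719.81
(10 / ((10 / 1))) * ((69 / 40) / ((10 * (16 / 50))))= 69 / 128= 0.54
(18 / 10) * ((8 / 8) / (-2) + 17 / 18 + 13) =121 / 5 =24.20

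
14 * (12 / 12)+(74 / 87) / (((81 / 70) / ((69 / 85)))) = 582890 / 39933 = 14.60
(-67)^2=4489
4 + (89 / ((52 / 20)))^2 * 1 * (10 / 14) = 994857 / 1183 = 840.96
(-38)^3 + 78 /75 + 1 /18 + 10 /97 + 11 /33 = -2395095929 /43650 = -54870.47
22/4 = 11/2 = 5.50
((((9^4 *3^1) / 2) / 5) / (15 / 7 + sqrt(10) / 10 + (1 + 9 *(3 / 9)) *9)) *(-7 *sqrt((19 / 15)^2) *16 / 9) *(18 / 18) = -806.73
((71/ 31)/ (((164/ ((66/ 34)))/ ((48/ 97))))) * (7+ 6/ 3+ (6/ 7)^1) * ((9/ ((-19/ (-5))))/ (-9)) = -0.03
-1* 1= -1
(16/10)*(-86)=-688/5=-137.60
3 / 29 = 0.10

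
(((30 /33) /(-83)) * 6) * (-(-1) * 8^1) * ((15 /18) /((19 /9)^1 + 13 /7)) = -504 /4565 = -0.11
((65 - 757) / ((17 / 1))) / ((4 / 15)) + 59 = -1592 / 17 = -93.65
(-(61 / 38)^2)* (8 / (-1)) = 7442 / 361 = 20.61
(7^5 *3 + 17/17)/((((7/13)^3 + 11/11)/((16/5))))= 139561.74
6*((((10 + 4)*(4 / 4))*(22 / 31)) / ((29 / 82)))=168.56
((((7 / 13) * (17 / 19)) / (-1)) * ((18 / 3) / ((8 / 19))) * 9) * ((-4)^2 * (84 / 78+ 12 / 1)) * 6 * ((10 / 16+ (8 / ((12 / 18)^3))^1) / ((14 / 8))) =-15918120 / 13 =-1224470.77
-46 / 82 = -23 / 41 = -0.56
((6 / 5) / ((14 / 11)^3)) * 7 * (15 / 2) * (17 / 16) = 203643 / 6272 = 32.47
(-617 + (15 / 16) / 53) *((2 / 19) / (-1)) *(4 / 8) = 32.47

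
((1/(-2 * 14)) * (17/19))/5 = -17/2660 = -0.01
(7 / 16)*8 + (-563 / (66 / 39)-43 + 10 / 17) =-69488 / 187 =-371.59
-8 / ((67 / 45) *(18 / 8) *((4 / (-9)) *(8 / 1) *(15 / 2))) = 6 / 67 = 0.09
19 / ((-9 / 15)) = -95 / 3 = -31.67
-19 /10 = -1.90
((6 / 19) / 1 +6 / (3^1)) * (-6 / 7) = -264 / 133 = -1.98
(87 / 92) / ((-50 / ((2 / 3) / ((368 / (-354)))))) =5133 / 423200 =0.01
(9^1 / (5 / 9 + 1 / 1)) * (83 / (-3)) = -2241 / 14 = -160.07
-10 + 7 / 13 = -9.46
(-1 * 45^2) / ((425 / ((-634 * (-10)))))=-513540 / 17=-30208.24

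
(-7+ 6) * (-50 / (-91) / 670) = -5 / 6097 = -0.00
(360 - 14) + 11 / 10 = 3471 / 10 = 347.10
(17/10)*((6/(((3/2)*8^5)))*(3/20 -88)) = -0.02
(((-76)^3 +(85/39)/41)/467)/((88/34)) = -11932683163/32856252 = -363.18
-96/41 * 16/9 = -512/123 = -4.16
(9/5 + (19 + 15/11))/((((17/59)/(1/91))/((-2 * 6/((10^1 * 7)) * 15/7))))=-1294578/4169165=-0.31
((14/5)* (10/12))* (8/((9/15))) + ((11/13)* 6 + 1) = 4351/117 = 37.19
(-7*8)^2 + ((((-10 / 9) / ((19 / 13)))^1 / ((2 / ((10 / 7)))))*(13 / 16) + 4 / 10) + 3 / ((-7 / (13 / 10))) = 3135.40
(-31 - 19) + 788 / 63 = -2362 / 63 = -37.49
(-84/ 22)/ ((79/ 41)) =-1722/ 869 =-1.98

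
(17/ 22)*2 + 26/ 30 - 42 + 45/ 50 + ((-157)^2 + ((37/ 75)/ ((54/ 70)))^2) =88809017587/ 3608550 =24610.72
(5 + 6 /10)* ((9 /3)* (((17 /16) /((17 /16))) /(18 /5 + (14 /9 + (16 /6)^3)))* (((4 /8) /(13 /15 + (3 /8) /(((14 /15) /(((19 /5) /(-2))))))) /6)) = 79380 /141229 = 0.56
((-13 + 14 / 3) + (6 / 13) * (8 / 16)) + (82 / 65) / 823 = -1300094 / 160485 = -8.10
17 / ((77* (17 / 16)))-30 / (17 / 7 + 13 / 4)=-20712 / 4081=-5.08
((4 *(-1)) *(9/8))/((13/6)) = -27/13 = -2.08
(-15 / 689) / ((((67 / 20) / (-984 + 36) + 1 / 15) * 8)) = -3950 / 91637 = -0.04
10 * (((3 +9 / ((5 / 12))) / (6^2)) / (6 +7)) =41 / 78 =0.53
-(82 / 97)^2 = -6724 / 9409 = -0.71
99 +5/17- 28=1212/17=71.29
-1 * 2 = -2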